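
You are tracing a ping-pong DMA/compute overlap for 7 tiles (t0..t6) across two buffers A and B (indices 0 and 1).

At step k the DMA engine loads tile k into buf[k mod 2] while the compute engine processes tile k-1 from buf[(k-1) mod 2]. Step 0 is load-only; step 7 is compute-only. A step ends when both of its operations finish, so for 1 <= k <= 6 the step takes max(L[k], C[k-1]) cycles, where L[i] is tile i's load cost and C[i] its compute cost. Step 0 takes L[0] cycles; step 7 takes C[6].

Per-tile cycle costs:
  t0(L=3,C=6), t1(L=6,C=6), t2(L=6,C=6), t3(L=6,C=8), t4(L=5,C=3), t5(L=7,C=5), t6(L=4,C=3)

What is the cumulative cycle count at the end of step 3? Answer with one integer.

  0. 3=3c; end=3; A:t0 B:-
  1. max(6,6)=6c; end=9; A:t0 B:t1
  2. max(6,6)=6c; end=15; A:t2 B:t1
  3. max(6,6)=6c; end=21; A:t2 B:t3
  4. max(5,8)=8c; end=29; A:t4 B:t3
  5. max(7,3)=7c; end=36; A:t4 B:t5
  6. max(4,5)=5c; end=41; A:t6 B:t5
  7. 3=3c; end=44; A:t6 B:t5

end_cycle[3] = 21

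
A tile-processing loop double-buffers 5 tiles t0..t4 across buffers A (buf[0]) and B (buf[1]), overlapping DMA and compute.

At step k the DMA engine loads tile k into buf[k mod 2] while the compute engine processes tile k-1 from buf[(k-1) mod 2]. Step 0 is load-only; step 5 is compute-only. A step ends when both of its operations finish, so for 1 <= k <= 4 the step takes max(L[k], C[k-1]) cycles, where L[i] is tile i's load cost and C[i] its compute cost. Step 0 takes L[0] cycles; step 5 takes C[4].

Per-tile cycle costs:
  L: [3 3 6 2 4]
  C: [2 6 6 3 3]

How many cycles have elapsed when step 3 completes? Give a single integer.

[0] DMA t0→A (3c) ∥ CU idle ⇒ 3c, clock 3
[1] DMA t1→B (3c) ∥ CU A:t0 (2c) ⇒ 3c, clock 6
[2] DMA t2→A (6c) ∥ CU B:t1 (6c) ⇒ 6c, clock 12
[3] DMA t3→B (2c) ∥ CU A:t2 (6c) ⇒ 6c, clock 18
[4] DMA t4→A (4c) ∥ CU B:t3 (3c) ⇒ 4c, clock 22
[5] DMA idle ∥ CU A:t4 (3c) ⇒ 3c, clock 25

end_cycle[3] = 18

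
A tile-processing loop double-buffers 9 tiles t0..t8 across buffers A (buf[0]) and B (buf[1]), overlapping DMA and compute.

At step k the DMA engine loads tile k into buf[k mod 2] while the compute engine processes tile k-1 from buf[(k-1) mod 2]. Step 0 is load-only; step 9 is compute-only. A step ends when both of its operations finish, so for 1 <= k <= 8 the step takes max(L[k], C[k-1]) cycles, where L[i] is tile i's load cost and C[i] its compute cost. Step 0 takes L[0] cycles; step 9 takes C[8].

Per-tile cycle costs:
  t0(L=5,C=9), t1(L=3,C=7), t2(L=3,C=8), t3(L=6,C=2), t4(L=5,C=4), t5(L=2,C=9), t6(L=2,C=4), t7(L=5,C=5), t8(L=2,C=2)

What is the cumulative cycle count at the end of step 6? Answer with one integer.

step 0: L[0]=5 → dur=5, Σ=5 | A=load:t0 B=idle [load-only]
step 1: L[1]=3 C[0]=9 → dur=9, Σ=14 | A=compute:t0 B=load:t1 [compute-bound]
step 2: L[2]=3 C[1]=7 → dur=7, Σ=21 | A=load:t2 B=compute:t1 [compute-bound]
step 3: L[3]=6 C[2]=8 → dur=8, Σ=29 | A=compute:t2 B=load:t3 [compute-bound]
step 4: L[4]=5 C[3]=2 → dur=5, Σ=34 | A=load:t4 B=compute:t3 [load-bound]
step 5: L[5]=2 C[4]=4 → dur=4, Σ=38 | A=compute:t4 B=load:t5 [compute-bound]
step 6: L[6]=2 C[5]=9 → dur=9, Σ=47 | A=load:t6 B=compute:t5 [compute-bound]
step 7: L[7]=5 C[6]=4 → dur=5, Σ=52 | A=compute:t6 B=load:t7 [load-bound]
step 8: L[8]=2 C[7]=5 → dur=5, Σ=57 | A=load:t8 B=compute:t7 [compute-bound]
step 9: C[8]=2 → dur=2, Σ=59 | A=compute:t8 B=idle [compute-only]

end_cycle[6] = 47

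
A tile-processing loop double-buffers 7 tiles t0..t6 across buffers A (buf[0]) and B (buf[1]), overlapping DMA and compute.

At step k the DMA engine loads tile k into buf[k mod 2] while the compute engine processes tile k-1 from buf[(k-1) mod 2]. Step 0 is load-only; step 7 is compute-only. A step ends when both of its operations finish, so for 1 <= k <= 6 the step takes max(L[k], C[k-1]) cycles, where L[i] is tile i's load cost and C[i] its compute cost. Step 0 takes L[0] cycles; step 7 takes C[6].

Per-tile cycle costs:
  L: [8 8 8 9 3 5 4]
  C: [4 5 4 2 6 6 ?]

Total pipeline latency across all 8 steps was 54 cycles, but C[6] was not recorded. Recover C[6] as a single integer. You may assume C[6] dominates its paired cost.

step 0 → dur = L[0]=8 = 8
step 1 → dur = max(L[1]=8, C[0]=4) = 8
step 2 → dur = max(L[2]=8, C[1]=5) = 8
step 3 → dur = max(L[3]=9, C[2]=4) = 9
step 4 → dur = max(L[4]=3, C[3]=2) = 3
step 5 → dur = max(L[5]=5, C[4]=6) = 6
step 6 → dur = max(L[6]=4, C[5]=6) = 6
step 7 → dur = C[6]=? = C[6]  (unknown; binding)
sum of known step durations = 48
dur[7] = total - known = 54 - 48 = 6
C[6] is the binding max in step 7, so C[6] = dur[7] = 6

C[6] = 6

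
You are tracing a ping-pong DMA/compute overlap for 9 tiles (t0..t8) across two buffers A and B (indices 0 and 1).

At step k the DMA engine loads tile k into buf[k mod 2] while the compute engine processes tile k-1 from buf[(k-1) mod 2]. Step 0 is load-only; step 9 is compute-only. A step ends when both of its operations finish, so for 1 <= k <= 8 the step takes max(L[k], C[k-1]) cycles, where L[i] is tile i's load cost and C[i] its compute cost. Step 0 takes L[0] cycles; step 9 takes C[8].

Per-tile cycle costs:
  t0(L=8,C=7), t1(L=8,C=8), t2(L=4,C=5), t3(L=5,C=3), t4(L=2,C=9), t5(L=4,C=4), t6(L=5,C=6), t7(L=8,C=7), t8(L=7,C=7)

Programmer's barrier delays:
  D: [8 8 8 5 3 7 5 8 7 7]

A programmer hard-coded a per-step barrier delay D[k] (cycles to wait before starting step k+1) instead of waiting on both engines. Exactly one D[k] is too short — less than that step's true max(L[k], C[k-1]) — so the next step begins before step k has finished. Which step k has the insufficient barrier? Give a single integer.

hazard at step 5

[0] required=L[0]=8=8 vs D=8 ok
[1] required=max(L[1]=8,C[0]=7)=8 vs D=8 ok
[2] required=max(L[2]=4,C[1]=8)=8 vs D=8 ok
[3] required=max(L[3]=5,C[2]=5)=5 vs D=5 ok
[4] required=max(L[4]=2,C[3]=3)=3 vs D=3 ok
[5] required=max(L[5]=4,C[4]=9)=9 vs D=7 SHORT
[6] required=max(L[6]=5,C[5]=4)=5 vs D=5 ok
[7] required=max(L[7]=8,C[6]=6)=8 vs D=8 ok
[8] required=max(L[8]=7,C[7]=7)=7 vs D=7 ok
[9] required=C[8]=7=7 vs D=7 ok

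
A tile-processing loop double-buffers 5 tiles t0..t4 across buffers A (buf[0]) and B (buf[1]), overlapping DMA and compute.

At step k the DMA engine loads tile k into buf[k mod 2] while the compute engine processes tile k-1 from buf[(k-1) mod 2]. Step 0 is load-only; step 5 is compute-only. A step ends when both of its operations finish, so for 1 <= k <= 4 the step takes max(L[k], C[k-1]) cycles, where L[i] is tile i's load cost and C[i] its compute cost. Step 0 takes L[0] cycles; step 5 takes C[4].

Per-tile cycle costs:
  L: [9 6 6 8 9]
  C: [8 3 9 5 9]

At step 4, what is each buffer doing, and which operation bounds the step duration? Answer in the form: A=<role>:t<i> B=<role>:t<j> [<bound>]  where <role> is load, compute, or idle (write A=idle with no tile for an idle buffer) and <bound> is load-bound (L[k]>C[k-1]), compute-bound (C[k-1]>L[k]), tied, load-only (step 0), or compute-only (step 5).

step 0: L[0]=9 → dur=9, Σ=9 | A=load:t0 B=idle [load-only]
step 1: L[1]=6 C[0]=8 → dur=8, Σ=17 | A=compute:t0 B=load:t1 [compute-bound]
step 2: L[2]=6 C[1]=3 → dur=6, Σ=23 | A=load:t2 B=compute:t1 [load-bound]
step 3: L[3]=8 C[2]=9 → dur=9, Σ=32 | A=compute:t2 B=load:t3 [compute-bound]
step 4: L[4]=9 C[3]=5 → dur=9, Σ=41 | A=load:t4 B=compute:t3 [load-bound]
step 5: C[4]=9 → dur=9, Σ=50 | A=compute:t4 B=idle [compute-only]

step 4: A=load:t4 B=compute:t3 [load-bound]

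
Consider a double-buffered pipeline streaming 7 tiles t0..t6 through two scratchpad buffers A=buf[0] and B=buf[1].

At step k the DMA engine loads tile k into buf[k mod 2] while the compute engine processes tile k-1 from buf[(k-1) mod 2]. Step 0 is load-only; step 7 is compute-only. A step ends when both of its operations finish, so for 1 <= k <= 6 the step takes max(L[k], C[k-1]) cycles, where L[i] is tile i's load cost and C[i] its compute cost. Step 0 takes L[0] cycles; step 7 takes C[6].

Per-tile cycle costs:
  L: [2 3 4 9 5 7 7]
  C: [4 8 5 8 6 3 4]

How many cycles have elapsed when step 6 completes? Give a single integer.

end_cycle[6] = 45

k=0 load=t0/2c comp=- wait=2 total=2
k=1 load=t1/3c comp=t0/4c wait=4 total=6
k=2 load=t2/4c comp=t1/8c wait=8 total=14
k=3 load=t3/9c comp=t2/5c wait=9 total=23
k=4 load=t4/5c comp=t3/8c wait=8 total=31
k=5 load=t5/7c comp=t4/6c wait=7 total=38
k=6 load=t6/7c comp=t5/3c wait=7 total=45
k=7 load=- comp=t6/4c wait=4 total=49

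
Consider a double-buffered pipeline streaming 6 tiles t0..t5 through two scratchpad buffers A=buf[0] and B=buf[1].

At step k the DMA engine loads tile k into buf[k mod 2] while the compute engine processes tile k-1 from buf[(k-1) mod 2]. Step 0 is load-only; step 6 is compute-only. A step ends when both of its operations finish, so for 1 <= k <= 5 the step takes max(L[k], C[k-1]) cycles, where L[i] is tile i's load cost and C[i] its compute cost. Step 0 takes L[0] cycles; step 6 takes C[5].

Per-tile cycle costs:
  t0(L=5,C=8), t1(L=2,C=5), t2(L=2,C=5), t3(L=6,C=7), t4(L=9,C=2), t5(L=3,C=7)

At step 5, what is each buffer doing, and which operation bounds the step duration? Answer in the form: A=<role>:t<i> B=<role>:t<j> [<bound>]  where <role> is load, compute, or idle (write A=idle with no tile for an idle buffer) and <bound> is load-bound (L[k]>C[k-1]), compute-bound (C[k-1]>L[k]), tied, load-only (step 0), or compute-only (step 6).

[0] DMA t0→A (5c) ∥ CU idle ⇒ 5c, clock 5
[1] DMA t1→B (2c) ∥ CU A:t0 (8c) ⇒ 8c, clock 13
[2] DMA t2→A (2c) ∥ CU B:t1 (5c) ⇒ 5c, clock 18
[3] DMA t3→B (6c) ∥ CU A:t2 (5c) ⇒ 6c, clock 24
[4] DMA t4→A (9c) ∥ CU B:t3 (7c) ⇒ 9c, clock 33
[5] DMA t5→B (3c) ∥ CU A:t4 (2c) ⇒ 3c, clock 36
[6] DMA idle ∥ CU B:t5 (7c) ⇒ 7c, clock 43

step 5: A=compute:t4 B=load:t5 [load-bound]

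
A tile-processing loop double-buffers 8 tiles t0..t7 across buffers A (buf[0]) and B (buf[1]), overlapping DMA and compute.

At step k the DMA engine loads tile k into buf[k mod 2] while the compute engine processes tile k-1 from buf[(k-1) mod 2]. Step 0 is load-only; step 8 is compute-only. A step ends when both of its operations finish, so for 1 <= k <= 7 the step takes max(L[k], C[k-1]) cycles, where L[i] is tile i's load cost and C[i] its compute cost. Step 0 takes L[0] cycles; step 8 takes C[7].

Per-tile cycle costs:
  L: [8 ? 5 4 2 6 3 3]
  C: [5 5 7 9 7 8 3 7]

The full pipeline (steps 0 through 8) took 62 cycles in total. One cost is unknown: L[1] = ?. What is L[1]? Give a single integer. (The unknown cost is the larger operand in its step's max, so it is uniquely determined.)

step 0: dur = L[0]=8 = 8
step 1: dur = max(L[1]=?, C[0]=5) = L[1]  (unknown; binding)
step 2: dur = max(L[2]=5, C[1]=5) = 5
step 3: dur = max(L[3]=4, C[2]=7) = 7
step 4: dur = max(L[4]=2, C[3]=9) = 9
step 5: dur = max(L[5]=6, C[4]=7) = 7
step 6: dur = max(L[6]=3, C[5]=8) = 8
step 7: dur = max(L[7]=3, C[6]=3) = 3
step 8: dur = C[7]=7 = 7
sum of known step durations = 54
dur[1] = total - known = 62 - 54 = 8
L[1] is the binding max in step 1, so L[1] = dur[1] = 8

L[1] = 8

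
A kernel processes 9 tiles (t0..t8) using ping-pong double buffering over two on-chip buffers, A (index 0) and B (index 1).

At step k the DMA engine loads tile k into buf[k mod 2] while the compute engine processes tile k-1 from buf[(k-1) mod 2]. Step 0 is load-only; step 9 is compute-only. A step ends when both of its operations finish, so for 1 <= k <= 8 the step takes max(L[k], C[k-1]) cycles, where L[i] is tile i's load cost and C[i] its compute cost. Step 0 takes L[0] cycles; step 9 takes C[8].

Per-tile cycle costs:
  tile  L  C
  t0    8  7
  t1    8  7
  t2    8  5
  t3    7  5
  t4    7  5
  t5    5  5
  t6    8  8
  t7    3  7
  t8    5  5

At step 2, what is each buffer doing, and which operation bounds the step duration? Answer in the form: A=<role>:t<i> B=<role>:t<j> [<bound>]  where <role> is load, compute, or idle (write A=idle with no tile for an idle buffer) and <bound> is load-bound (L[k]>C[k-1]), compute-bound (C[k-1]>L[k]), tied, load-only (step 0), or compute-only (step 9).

step 2: A=load:t2 B=compute:t1 [load-bound]

[0] DMA t0→A (8c) ∥ CU idle ⇒ 8c, clock 8
[1] DMA t1→B (8c) ∥ CU A:t0 (7c) ⇒ 8c, clock 16
[2] DMA t2→A (8c) ∥ CU B:t1 (7c) ⇒ 8c, clock 24
[3] DMA t3→B (7c) ∥ CU A:t2 (5c) ⇒ 7c, clock 31
[4] DMA t4→A (7c) ∥ CU B:t3 (5c) ⇒ 7c, clock 38
[5] DMA t5→B (5c) ∥ CU A:t4 (5c) ⇒ 5c, clock 43
[6] DMA t6→A (8c) ∥ CU B:t5 (5c) ⇒ 8c, clock 51
[7] DMA t7→B (3c) ∥ CU A:t6 (8c) ⇒ 8c, clock 59
[8] DMA t8→A (5c) ∥ CU B:t7 (7c) ⇒ 7c, clock 66
[9] DMA idle ∥ CU A:t8 (5c) ⇒ 5c, clock 71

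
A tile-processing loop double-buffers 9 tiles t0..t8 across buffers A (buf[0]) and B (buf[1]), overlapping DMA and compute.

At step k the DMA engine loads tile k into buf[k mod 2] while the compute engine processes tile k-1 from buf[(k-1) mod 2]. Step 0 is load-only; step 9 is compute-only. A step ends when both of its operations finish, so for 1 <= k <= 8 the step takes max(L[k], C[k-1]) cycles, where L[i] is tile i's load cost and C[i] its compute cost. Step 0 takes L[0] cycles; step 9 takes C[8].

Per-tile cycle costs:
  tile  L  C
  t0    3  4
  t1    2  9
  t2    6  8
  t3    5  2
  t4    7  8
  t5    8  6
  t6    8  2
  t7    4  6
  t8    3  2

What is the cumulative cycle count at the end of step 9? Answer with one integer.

step 0: L[0]=3 → dur=3, Σ=3 | A=load:t0 B=idle [load-only]
step 1: L[1]=2 C[0]=4 → dur=4, Σ=7 | A=compute:t0 B=load:t1 [compute-bound]
step 2: L[2]=6 C[1]=9 → dur=9, Σ=16 | A=load:t2 B=compute:t1 [compute-bound]
step 3: L[3]=5 C[2]=8 → dur=8, Σ=24 | A=compute:t2 B=load:t3 [compute-bound]
step 4: L[4]=7 C[3]=2 → dur=7, Σ=31 | A=load:t4 B=compute:t3 [load-bound]
step 5: L[5]=8 C[4]=8 → dur=8, Σ=39 | A=compute:t4 B=load:t5 [tied]
step 6: L[6]=8 C[5]=6 → dur=8, Σ=47 | A=load:t6 B=compute:t5 [load-bound]
step 7: L[7]=4 C[6]=2 → dur=4, Σ=51 | A=compute:t6 B=load:t7 [load-bound]
step 8: L[8]=3 C[7]=6 → dur=6, Σ=57 | A=load:t8 B=compute:t7 [compute-bound]
step 9: C[8]=2 → dur=2, Σ=59 | A=compute:t8 B=idle [compute-only]

end_cycle[9] = 59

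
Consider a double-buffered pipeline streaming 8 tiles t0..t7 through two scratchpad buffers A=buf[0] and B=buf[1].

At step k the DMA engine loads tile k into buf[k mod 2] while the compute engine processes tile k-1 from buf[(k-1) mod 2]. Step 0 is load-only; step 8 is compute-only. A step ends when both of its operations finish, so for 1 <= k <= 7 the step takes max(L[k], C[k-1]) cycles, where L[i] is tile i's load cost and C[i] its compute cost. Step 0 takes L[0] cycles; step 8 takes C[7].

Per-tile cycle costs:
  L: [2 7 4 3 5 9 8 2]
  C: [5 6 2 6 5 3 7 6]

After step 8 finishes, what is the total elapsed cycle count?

end_cycle[8] = 54

[0] DMA t0→A (2c) ∥ CU idle ⇒ 2c, clock 2
[1] DMA t1→B (7c) ∥ CU A:t0 (5c) ⇒ 7c, clock 9
[2] DMA t2→A (4c) ∥ CU B:t1 (6c) ⇒ 6c, clock 15
[3] DMA t3→B (3c) ∥ CU A:t2 (2c) ⇒ 3c, clock 18
[4] DMA t4→A (5c) ∥ CU B:t3 (6c) ⇒ 6c, clock 24
[5] DMA t5→B (9c) ∥ CU A:t4 (5c) ⇒ 9c, clock 33
[6] DMA t6→A (8c) ∥ CU B:t5 (3c) ⇒ 8c, clock 41
[7] DMA t7→B (2c) ∥ CU A:t6 (7c) ⇒ 7c, clock 48
[8] DMA idle ∥ CU B:t7 (6c) ⇒ 6c, clock 54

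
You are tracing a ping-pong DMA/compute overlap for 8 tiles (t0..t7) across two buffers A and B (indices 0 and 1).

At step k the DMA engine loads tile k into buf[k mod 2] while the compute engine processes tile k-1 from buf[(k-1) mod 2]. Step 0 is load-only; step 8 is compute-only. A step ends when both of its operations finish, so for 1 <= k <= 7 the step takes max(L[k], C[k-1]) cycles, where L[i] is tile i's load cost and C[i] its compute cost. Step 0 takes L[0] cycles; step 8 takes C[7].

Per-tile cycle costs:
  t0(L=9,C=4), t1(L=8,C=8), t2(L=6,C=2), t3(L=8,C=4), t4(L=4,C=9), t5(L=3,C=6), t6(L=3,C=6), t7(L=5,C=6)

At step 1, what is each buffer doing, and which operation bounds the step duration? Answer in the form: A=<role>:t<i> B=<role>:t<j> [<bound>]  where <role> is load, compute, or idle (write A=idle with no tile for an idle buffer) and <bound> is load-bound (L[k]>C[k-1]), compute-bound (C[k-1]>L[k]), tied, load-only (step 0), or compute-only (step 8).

step 1: A=compute:t0 B=load:t1 [load-bound]

k=0 load=t0/9c comp=- wait=9 total=9
k=1 load=t1/8c comp=t0/4c wait=8 total=17
k=2 load=t2/6c comp=t1/8c wait=8 total=25
k=3 load=t3/8c comp=t2/2c wait=8 total=33
k=4 load=t4/4c comp=t3/4c wait=4 total=37
k=5 load=t5/3c comp=t4/9c wait=9 total=46
k=6 load=t6/3c comp=t5/6c wait=6 total=52
k=7 load=t7/5c comp=t6/6c wait=6 total=58
k=8 load=- comp=t7/6c wait=6 total=64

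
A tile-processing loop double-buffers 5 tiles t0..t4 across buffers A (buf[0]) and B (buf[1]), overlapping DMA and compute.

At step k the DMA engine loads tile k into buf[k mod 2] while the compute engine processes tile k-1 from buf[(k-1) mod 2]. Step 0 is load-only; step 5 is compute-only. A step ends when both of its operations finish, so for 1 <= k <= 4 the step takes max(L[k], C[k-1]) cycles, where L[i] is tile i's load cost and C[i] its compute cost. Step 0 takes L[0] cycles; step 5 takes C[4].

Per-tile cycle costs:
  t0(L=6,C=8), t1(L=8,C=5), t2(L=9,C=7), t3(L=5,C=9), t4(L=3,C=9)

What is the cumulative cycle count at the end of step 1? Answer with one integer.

[0] DMA t0→A (6c) ∥ CU idle ⇒ 6c, clock 6
[1] DMA t1→B (8c) ∥ CU A:t0 (8c) ⇒ 8c, clock 14
[2] DMA t2→A (9c) ∥ CU B:t1 (5c) ⇒ 9c, clock 23
[3] DMA t3→B (5c) ∥ CU A:t2 (7c) ⇒ 7c, clock 30
[4] DMA t4→A (3c) ∥ CU B:t3 (9c) ⇒ 9c, clock 39
[5] DMA idle ∥ CU A:t4 (9c) ⇒ 9c, clock 48

end_cycle[1] = 14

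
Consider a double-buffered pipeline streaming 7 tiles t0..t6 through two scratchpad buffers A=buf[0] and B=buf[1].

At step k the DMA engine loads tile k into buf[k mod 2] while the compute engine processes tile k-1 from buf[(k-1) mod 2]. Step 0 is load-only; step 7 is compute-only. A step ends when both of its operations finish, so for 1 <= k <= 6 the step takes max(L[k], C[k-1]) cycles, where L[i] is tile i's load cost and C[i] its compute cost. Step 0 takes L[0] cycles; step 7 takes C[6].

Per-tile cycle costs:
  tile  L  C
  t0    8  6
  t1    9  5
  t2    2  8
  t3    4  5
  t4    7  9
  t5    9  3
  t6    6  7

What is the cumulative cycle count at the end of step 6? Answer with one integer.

step 0: L[0]=8 → dur=8, Σ=8 | A=load:t0 B=idle [load-only]
step 1: L[1]=9 C[0]=6 → dur=9, Σ=17 | A=compute:t0 B=load:t1 [load-bound]
step 2: L[2]=2 C[1]=5 → dur=5, Σ=22 | A=load:t2 B=compute:t1 [compute-bound]
step 3: L[3]=4 C[2]=8 → dur=8, Σ=30 | A=compute:t2 B=load:t3 [compute-bound]
step 4: L[4]=7 C[3]=5 → dur=7, Σ=37 | A=load:t4 B=compute:t3 [load-bound]
step 5: L[5]=9 C[4]=9 → dur=9, Σ=46 | A=compute:t4 B=load:t5 [tied]
step 6: L[6]=6 C[5]=3 → dur=6, Σ=52 | A=load:t6 B=compute:t5 [load-bound]
step 7: C[6]=7 → dur=7, Σ=59 | A=compute:t6 B=idle [compute-only]

end_cycle[6] = 52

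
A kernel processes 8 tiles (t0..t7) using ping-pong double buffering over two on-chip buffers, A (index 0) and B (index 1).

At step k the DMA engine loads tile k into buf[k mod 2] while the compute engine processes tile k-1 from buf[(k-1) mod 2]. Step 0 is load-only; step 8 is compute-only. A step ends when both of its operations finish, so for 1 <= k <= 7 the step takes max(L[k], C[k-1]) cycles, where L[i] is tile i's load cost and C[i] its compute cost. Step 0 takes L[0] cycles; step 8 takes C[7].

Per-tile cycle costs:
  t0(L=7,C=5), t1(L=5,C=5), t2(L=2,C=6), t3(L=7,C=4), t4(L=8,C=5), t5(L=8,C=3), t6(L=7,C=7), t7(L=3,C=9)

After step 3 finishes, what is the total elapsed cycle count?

  0. 7=7c; end=7; A:t0 B:-
  1. max(5,5)=5c; end=12; A:t0 B:t1
  2. max(2,5)=5c; end=17; A:t2 B:t1
  3. max(7,6)=7c; end=24; A:t2 B:t3
  4. max(8,4)=8c; end=32; A:t4 B:t3
  5. max(8,5)=8c; end=40; A:t4 B:t5
  6. max(7,3)=7c; end=47; A:t6 B:t5
  7. max(3,7)=7c; end=54; A:t6 B:t7
  8. 9=9c; end=63; A:t6 B:t7

end_cycle[3] = 24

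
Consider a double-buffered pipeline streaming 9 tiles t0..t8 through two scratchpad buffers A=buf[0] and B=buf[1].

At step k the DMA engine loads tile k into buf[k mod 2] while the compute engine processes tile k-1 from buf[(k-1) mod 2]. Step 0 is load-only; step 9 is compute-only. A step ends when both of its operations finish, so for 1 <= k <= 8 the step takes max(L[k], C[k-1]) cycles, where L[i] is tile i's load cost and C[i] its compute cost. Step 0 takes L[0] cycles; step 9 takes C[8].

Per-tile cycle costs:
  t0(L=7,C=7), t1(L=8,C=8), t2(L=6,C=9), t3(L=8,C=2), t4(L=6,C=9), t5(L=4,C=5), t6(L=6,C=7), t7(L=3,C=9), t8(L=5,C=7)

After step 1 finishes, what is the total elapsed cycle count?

end_cycle[1] = 15

[0] DMA t0→A (7c) ∥ CU idle ⇒ 7c, clock 7
[1] DMA t1→B (8c) ∥ CU A:t0 (7c) ⇒ 8c, clock 15
[2] DMA t2→A (6c) ∥ CU B:t1 (8c) ⇒ 8c, clock 23
[3] DMA t3→B (8c) ∥ CU A:t2 (9c) ⇒ 9c, clock 32
[4] DMA t4→A (6c) ∥ CU B:t3 (2c) ⇒ 6c, clock 38
[5] DMA t5→B (4c) ∥ CU A:t4 (9c) ⇒ 9c, clock 47
[6] DMA t6→A (6c) ∥ CU B:t5 (5c) ⇒ 6c, clock 53
[7] DMA t7→B (3c) ∥ CU A:t6 (7c) ⇒ 7c, clock 60
[8] DMA t8→A (5c) ∥ CU B:t7 (9c) ⇒ 9c, clock 69
[9] DMA idle ∥ CU A:t8 (7c) ⇒ 7c, clock 76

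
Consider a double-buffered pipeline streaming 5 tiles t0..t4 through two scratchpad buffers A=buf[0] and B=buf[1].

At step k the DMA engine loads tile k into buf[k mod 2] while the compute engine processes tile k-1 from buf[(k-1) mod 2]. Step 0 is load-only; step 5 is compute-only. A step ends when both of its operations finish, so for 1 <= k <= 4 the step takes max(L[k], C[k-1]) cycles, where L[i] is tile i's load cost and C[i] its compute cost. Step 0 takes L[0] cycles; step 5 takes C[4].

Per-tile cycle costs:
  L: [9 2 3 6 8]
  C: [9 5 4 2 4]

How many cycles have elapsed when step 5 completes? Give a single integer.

end_cycle[5] = 41

k=0 load=t0/9c comp=- wait=9 total=9
k=1 load=t1/2c comp=t0/9c wait=9 total=18
k=2 load=t2/3c comp=t1/5c wait=5 total=23
k=3 load=t3/6c comp=t2/4c wait=6 total=29
k=4 load=t4/8c comp=t3/2c wait=8 total=37
k=5 load=- comp=t4/4c wait=4 total=41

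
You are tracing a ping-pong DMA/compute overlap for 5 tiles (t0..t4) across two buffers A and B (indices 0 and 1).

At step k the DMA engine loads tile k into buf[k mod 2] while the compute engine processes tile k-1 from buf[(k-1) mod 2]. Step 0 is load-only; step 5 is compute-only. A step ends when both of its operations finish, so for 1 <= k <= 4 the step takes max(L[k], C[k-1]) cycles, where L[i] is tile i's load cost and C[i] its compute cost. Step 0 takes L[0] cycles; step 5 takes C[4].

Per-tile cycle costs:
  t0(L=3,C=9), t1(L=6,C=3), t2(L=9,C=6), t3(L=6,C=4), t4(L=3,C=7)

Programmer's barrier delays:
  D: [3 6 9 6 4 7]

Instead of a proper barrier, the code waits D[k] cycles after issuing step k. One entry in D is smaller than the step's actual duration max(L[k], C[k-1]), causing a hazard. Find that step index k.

hazard at step 1

step 0: need L[0]=3 = 3; D[0]=3 ok
step 1: need max(L[1]=6,C[0]=9) = 9; D[1]=6 SHORT
step 2: need max(L[2]=9,C[1]=3) = 9; D[2]=9 ok
step 3: need max(L[3]=6,C[2]=6) = 6; D[3]=6 ok
step 4: need max(L[4]=3,C[3]=4) = 4; D[4]=4 ok
step 5: need C[4]=7 = 7; D[5]=7 ok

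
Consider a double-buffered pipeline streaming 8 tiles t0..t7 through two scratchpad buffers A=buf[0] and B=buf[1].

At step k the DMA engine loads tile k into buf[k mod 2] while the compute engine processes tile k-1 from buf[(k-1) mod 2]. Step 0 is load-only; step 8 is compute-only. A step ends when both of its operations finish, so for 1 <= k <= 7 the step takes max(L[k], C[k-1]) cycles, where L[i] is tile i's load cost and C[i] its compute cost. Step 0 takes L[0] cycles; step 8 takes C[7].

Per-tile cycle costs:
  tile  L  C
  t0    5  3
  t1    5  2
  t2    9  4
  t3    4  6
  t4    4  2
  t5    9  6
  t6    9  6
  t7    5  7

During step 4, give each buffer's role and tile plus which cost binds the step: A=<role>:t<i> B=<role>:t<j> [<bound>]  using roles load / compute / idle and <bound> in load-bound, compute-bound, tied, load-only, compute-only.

step 4: A=load:t4 B=compute:t3 [compute-bound]

k=0 load=t0/5c comp=- wait=5 total=5
k=1 load=t1/5c comp=t0/3c wait=5 total=10
k=2 load=t2/9c comp=t1/2c wait=9 total=19
k=3 load=t3/4c comp=t2/4c wait=4 total=23
k=4 load=t4/4c comp=t3/6c wait=6 total=29
k=5 load=t5/9c comp=t4/2c wait=9 total=38
k=6 load=t6/9c comp=t5/6c wait=9 total=47
k=7 load=t7/5c comp=t6/6c wait=6 total=53
k=8 load=- comp=t7/7c wait=7 total=60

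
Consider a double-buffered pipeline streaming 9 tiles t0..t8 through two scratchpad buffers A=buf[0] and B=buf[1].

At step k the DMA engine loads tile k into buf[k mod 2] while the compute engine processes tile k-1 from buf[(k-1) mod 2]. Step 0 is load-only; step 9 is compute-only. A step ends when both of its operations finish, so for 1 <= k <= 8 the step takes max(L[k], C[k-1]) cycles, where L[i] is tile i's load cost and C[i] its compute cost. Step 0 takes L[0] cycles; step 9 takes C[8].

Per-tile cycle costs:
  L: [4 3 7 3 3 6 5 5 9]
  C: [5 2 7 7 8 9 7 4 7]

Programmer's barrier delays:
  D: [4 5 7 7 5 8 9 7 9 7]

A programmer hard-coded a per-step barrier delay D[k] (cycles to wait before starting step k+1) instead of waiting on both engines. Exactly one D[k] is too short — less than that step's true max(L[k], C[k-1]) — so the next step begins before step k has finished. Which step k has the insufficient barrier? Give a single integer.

hazard at step 4

step 0: need L[0]=4 = 4; D[0]=4 ok
step 1: need max(L[1]=3,C[0]=5) = 5; D[1]=5 ok
step 2: need max(L[2]=7,C[1]=2) = 7; D[2]=7 ok
step 3: need max(L[3]=3,C[2]=7) = 7; D[3]=7 ok
step 4: need max(L[4]=3,C[3]=7) = 7; D[4]=5 SHORT
step 5: need max(L[5]=6,C[4]=8) = 8; D[5]=8 ok
step 6: need max(L[6]=5,C[5]=9) = 9; D[6]=9 ok
step 7: need max(L[7]=5,C[6]=7) = 7; D[7]=7 ok
step 8: need max(L[8]=9,C[7]=4) = 9; D[8]=9 ok
step 9: need C[8]=7 = 7; D[9]=7 ok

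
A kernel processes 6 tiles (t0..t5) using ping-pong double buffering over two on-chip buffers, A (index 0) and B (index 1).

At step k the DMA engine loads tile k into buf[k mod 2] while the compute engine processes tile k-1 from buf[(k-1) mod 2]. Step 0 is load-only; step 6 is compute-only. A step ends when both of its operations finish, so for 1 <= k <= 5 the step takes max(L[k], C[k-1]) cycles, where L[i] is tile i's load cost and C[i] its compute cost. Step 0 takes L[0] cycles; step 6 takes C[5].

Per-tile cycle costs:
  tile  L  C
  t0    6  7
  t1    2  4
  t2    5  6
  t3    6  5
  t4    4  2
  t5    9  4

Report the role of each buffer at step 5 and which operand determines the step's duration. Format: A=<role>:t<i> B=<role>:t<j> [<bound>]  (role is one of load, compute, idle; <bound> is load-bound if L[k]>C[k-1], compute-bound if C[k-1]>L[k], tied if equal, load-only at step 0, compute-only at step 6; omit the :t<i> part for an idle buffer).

step 5: A=compute:t4 B=load:t5 [load-bound]

[0] DMA t0→A (6c) ∥ CU idle ⇒ 6c, clock 6
[1] DMA t1→B (2c) ∥ CU A:t0 (7c) ⇒ 7c, clock 13
[2] DMA t2→A (5c) ∥ CU B:t1 (4c) ⇒ 5c, clock 18
[3] DMA t3→B (6c) ∥ CU A:t2 (6c) ⇒ 6c, clock 24
[4] DMA t4→A (4c) ∥ CU B:t3 (5c) ⇒ 5c, clock 29
[5] DMA t5→B (9c) ∥ CU A:t4 (2c) ⇒ 9c, clock 38
[6] DMA idle ∥ CU B:t5 (4c) ⇒ 4c, clock 42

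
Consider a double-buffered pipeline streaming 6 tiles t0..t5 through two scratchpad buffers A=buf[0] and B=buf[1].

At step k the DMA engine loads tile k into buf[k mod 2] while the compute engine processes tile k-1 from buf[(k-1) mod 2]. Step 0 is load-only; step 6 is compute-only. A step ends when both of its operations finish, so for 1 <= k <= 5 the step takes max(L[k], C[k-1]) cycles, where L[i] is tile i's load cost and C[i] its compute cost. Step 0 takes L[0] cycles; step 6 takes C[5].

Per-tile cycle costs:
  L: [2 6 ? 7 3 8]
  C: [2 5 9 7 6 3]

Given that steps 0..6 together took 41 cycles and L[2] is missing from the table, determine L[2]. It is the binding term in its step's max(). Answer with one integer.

step 0: dur = L[0]=2 = 2
step 1: dur = max(L[1]=6, C[0]=2) = 6
step 2: dur = max(L[2]=?, C[1]=5) = L[2]  (unknown; binding)
step 3: dur = max(L[3]=7, C[2]=9) = 9
step 4: dur = max(L[4]=3, C[3]=7) = 7
step 5: dur = max(L[5]=8, C[4]=6) = 8
step 6: dur = C[5]=3 = 3
sum of known step durations = 35
dur[2] = total - known = 41 - 35 = 6
L[2] is the binding max in step 2, so L[2] = dur[2] = 6

L[2] = 6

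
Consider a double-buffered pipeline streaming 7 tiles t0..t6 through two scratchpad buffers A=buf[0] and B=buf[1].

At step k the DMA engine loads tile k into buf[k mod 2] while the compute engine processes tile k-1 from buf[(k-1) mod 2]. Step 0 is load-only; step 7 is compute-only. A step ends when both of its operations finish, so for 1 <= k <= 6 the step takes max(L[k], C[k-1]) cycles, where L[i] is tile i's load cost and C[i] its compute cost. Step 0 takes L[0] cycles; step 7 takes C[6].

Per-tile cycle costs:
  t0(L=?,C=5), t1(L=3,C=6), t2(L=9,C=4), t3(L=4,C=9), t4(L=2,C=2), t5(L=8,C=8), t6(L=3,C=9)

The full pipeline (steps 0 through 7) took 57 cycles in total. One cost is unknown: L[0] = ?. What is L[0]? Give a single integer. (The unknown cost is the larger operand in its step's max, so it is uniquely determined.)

L[0] = 5

step 0 → dur = L[0]=? = L[0]  (unknown; binding)
step 1 → dur = max(L[1]=3, C[0]=5) = 5
step 2 → dur = max(L[2]=9, C[1]=6) = 9
step 3 → dur = max(L[3]=4, C[2]=4) = 4
step 4 → dur = max(L[4]=2, C[3]=9) = 9
step 5 → dur = max(L[5]=8, C[4]=2) = 8
step 6 → dur = max(L[6]=3, C[5]=8) = 8
step 7 → dur = C[6]=9 = 9
sum of known step durations = 52
dur[0] = total - known = 57 - 52 = 5
L[0] is the binding max in step 0, so L[0] = dur[0] = 5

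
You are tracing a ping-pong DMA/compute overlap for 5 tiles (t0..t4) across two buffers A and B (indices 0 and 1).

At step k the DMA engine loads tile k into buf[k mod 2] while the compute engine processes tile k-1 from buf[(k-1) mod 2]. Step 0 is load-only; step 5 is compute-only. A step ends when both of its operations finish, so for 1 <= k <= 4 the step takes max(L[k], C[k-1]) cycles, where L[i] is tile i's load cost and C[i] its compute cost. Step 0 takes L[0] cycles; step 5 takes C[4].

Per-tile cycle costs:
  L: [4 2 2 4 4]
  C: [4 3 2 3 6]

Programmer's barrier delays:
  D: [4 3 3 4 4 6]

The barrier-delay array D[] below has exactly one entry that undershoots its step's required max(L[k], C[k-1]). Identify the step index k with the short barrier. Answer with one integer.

hazard at step 1

k=0 barrier L[0]=4→4c, D[0]=4 ok
k=1 barrier max(L[1]=2,C[0]=4)→4c, D[1]=3 SHORT
k=2 barrier max(L[2]=2,C[1]=3)→3c, D[2]=3 ok
k=3 barrier max(L[3]=4,C[2]=2)→4c, D[3]=4 ok
k=4 barrier max(L[4]=4,C[3]=3)→4c, D[4]=4 ok
k=5 barrier C[4]=6→6c, D[5]=6 ok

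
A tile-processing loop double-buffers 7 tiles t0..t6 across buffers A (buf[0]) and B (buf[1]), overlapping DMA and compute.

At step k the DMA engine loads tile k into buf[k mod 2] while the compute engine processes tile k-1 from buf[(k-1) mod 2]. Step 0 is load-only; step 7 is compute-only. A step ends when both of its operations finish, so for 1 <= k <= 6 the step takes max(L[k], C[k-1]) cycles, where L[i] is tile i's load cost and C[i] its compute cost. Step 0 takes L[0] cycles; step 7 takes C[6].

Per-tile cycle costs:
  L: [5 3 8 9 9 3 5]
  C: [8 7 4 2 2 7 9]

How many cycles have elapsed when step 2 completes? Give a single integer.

k=0 load=t0/5c comp=- wait=5 total=5
k=1 load=t1/3c comp=t0/8c wait=8 total=13
k=2 load=t2/8c comp=t1/7c wait=8 total=21
k=3 load=t3/9c comp=t2/4c wait=9 total=30
k=4 load=t4/9c comp=t3/2c wait=9 total=39
k=5 load=t5/3c comp=t4/2c wait=3 total=42
k=6 load=t6/5c comp=t5/7c wait=7 total=49
k=7 load=- comp=t6/9c wait=9 total=58

end_cycle[2] = 21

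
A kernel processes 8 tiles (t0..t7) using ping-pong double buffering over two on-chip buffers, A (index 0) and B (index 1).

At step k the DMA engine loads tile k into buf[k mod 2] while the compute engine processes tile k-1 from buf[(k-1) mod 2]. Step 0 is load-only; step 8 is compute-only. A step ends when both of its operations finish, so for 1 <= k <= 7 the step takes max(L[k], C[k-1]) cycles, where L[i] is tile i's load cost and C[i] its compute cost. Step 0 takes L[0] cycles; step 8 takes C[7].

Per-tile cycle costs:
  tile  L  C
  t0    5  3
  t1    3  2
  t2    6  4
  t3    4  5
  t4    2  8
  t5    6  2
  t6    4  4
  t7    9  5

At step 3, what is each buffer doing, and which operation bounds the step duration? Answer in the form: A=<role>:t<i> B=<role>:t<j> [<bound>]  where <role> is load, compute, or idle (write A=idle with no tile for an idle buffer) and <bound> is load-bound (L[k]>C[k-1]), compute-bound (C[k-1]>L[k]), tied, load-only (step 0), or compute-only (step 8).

step 3: A=compute:t2 B=load:t3 [tied]

  0. 5=5c; end=5; A:t0 B:-
  1. max(3,3)=3c; end=8; A:t0 B:t1
  2. max(6,2)=6c; end=14; A:t2 B:t1
  3. max(4,4)=4c; end=18; A:t2 B:t3
  4. max(2,5)=5c; end=23; A:t4 B:t3
  5. max(6,8)=8c; end=31; A:t4 B:t5
  6. max(4,2)=4c; end=35; A:t6 B:t5
  7. max(9,4)=9c; end=44; A:t6 B:t7
  8. 5=5c; end=49; A:t6 B:t7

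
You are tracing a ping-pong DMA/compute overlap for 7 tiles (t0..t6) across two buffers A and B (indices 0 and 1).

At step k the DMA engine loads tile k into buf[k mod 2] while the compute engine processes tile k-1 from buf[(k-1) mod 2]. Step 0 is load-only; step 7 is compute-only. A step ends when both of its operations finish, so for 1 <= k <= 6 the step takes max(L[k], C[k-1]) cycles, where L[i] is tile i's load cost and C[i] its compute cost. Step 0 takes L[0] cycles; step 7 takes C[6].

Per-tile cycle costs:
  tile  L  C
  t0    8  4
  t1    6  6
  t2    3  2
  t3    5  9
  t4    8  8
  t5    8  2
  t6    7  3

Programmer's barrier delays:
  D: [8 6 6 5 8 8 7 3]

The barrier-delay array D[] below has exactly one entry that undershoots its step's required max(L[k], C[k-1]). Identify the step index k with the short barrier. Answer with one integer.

step 0: need L[0]=8 = 8; D[0]=8 ok
step 1: need max(L[1]=6,C[0]=4) = 6; D[1]=6 ok
step 2: need max(L[2]=3,C[1]=6) = 6; D[2]=6 ok
step 3: need max(L[3]=5,C[2]=2) = 5; D[3]=5 ok
step 4: need max(L[4]=8,C[3]=9) = 9; D[4]=8 SHORT
step 5: need max(L[5]=8,C[4]=8) = 8; D[5]=8 ok
step 6: need max(L[6]=7,C[5]=2) = 7; D[6]=7 ok
step 7: need C[6]=3 = 3; D[7]=3 ok

hazard at step 4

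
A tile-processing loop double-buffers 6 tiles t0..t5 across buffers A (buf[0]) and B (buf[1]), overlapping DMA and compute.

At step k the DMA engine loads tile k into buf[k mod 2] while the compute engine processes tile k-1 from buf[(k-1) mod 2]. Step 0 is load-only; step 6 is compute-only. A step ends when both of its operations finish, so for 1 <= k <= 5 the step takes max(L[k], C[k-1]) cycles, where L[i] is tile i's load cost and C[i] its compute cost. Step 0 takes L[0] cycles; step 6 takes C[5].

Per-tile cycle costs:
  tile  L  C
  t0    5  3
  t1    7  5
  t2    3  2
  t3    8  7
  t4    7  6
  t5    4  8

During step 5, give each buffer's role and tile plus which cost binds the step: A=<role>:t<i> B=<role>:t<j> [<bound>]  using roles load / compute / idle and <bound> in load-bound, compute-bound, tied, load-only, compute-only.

step 5: A=compute:t4 B=load:t5 [compute-bound]

k=0 load=t0/5c comp=- wait=5 total=5
k=1 load=t1/7c comp=t0/3c wait=7 total=12
k=2 load=t2/3c comp=t1/5c wait=5 total=17
k=3 load=t3/8c comp=t2/2c wait=8 total=25
k=4 load=t4/7c comp=t3/7c wait=7 total=32
k=5 load=t5/4c comp=t4/6c wait=6 total=38
k=6 load=- comp=t5/8c wait=8 total=46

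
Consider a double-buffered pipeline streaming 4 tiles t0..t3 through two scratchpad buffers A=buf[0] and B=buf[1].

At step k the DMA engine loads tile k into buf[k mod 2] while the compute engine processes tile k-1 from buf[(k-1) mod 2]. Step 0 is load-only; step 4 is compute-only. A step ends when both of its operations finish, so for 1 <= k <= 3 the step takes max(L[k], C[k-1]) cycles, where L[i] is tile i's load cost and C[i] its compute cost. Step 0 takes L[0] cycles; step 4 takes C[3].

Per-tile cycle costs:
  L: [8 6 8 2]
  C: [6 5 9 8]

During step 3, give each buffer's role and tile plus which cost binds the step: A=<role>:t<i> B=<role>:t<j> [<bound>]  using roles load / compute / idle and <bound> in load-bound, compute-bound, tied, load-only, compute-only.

step 3: A=compute:t2 B=load:t3 [compute-bound]

  0. 8=8c; end=8; A:t0 B:-
  1. max(6,6)=6c; end=14; A:t0 B:t1
  2. max(8,5)=8c; end=22; A:t2 B:t1
  3. max(2,9)=9c; end=31; A:t2 B:t3
  4. 8=8c; end=39; A:t2 B:t3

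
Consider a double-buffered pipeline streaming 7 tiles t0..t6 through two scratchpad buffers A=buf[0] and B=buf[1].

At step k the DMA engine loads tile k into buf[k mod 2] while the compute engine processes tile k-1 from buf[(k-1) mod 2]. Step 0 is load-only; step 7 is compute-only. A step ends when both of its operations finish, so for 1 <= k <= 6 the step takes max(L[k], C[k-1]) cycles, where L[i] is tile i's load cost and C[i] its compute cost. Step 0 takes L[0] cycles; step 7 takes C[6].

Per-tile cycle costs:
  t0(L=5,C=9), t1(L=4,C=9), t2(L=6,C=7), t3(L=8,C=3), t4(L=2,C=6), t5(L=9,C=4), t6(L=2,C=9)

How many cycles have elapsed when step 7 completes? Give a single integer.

end_cycle[7] = 56

[0] DMA t0→A (5c) ∥ CU idle ⇒ 5c, clock 5
[1] DMA t1→B (4c) ∥ CU A:t0 (9c) ⇒ 9c, clock 14
[2] DMA t2→A (6c) ∥ CU B:t1 (9c) ⇒ 9c, clock 23
[3] DMA t3→B (8c) ∥ CU A:t2 (7c) ⇒ 8c, clock 31
[4] DMA t4→A (2c) ∥ CU B:t3 (3c) ⇒ 3c, clock 34
[5] DMA t5→B (9c) ∥ CU A:t4 (6c) ⇒ 9c, clock 43
[6] DMA t6→A (2c) ∥ CU B:t5 (4c) ⇒ 4c, clock 47
[7] DMA idle ∥ CU A:t6 (9c) ⇒ 9c, clock 56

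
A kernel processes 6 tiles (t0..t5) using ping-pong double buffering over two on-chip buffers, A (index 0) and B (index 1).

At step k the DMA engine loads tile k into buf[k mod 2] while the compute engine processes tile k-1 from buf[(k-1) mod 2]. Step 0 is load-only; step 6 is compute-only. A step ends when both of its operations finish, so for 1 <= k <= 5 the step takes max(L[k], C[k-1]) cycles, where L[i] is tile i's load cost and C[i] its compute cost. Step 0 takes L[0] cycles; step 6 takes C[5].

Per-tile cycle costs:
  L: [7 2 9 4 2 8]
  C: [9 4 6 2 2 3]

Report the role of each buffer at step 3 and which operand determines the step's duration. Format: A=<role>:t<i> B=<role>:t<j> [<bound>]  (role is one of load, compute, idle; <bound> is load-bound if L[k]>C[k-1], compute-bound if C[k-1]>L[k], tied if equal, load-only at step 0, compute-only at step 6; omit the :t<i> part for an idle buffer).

step 3: A=compute:t2 B=load:t3 [compute-bound]

step 0: L[0]=7 → dur=7, Σ=7 | A=load:t0 B=idle [load-only]
step 1: L[1]=2 C[0]=9 → dur=9, Σ=16 | A=compute:t0 B=load:t1 [compute-bound]
step 2: L[2]=9 C[1]=4 → dur=9, Σ=25 | A=load:t2 B=compute:t1 [load-bound]
step 3: L[3]=4 C[2]=6 → dur=6, Σ=31 | A=compute:t2 B=load:t3 [compute-bound]
step 4: L[4]=2 C[3]=2 → dur=2, Σ=33 | A=load:t4 B=compute:t3 [tied]
step 5: L[5]=8 C[4]=2 → dur=8, Σ=41 | A=compute:t4 B=load:t5 [load-bound]
step 6: C[5]=3 → dur=3, Σ=44 | A=idle B=compute:t5 [compute-only]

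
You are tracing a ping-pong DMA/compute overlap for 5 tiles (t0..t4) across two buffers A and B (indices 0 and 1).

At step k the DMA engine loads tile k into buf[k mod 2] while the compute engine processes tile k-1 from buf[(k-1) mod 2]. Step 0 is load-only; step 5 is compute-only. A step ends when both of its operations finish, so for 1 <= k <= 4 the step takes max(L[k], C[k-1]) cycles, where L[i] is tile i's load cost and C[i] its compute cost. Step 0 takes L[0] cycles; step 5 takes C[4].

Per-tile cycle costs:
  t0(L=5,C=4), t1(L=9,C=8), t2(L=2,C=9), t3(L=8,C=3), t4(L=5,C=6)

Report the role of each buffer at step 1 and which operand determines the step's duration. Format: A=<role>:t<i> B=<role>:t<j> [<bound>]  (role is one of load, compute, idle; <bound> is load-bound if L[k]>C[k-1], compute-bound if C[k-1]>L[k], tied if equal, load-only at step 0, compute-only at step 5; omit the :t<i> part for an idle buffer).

  0. 5=5c; end=5; A:t0 B:-
  1. max(9,4)=9c; end=14; A:t0 B:t1
  2. max(2,8)=8c; end=22; A:t2 B:t1
  3. max(8,9)=9c; end=31; A:t2 B:t3
  4. max(5,3)=5c; end=36; A:t4 B:t3
  5. 6=6c; end=42; A:t4 B:t3

step 1: A=compute:t0 B=load:t1 [load-bound]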